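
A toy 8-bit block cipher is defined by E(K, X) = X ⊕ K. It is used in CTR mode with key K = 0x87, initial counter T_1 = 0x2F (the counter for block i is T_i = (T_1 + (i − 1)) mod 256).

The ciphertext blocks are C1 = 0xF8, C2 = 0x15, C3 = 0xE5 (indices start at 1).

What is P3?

P3 = 0x53

CTR decryption: S_i = E(K, T_i) where T_i is the counter for block i; P_i = C_i ⊕ S_i.
P3: T = 0x31, S = E(K, T) = 0xB6; 0xE5 ⊕ 0xB6 = 0x53.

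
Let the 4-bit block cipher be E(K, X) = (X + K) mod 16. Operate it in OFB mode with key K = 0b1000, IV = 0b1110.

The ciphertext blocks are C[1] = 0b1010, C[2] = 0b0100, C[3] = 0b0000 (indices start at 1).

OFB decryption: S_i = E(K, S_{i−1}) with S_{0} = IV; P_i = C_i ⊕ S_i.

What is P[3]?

P[1]: S = E(K, 0b1110) = 0b0110; 0b1010 ⊕ 0b0110 = 0b1100.
P[2]: S = E(K, 0b0110) = 0b1110; 0b0100 ⊕ 0b1110 = 0b1010.
P[3]: S = E(K, 0b1110) = 0b0110; 0b0000 ⊕ 0b0110 = 0b0110.

P[3] = 0b0110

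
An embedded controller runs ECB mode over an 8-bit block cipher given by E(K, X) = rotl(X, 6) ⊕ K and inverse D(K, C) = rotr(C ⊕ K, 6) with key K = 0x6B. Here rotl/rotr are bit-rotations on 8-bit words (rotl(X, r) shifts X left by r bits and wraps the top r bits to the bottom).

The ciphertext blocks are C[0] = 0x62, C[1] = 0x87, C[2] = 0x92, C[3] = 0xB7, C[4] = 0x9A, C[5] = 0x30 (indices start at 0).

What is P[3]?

P[3] = 0x73

ECB decryption: P_i = D(K, C_i).
P[3]: D(K, 0xB7) = 0x73.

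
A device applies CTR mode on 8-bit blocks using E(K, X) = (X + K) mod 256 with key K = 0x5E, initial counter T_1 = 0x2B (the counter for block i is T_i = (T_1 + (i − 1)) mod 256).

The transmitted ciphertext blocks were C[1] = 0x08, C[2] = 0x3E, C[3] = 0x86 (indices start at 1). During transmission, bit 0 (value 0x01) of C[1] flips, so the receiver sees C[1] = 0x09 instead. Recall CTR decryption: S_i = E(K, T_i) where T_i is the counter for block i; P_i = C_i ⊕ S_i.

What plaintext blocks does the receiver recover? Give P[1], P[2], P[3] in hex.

P[1] = 0x80, P[2] = 0xB4, P[3] = 0x0D

Only C[1] changed, to 0x09. In CTR, a change in C_i flips the same bit in P_i only; the keystream is unaffected. Decrypting the received ciphertext:
P[1]: T = 0x2B, S = E(K, T) = 0x89; 0x09 ⊕ 0x89 = 0x80.
P[2]: T = 0x2C, S = E(K, T) = 0x8A; 0x3E ⊕ 0x8A = 0xB4.
P[3]: T = 0x2D, S = E(K, T) = 0x8B; 0x86 ⊕ 0x8B = 0x0D.
Blocks that differ from the original plaintext: P[1].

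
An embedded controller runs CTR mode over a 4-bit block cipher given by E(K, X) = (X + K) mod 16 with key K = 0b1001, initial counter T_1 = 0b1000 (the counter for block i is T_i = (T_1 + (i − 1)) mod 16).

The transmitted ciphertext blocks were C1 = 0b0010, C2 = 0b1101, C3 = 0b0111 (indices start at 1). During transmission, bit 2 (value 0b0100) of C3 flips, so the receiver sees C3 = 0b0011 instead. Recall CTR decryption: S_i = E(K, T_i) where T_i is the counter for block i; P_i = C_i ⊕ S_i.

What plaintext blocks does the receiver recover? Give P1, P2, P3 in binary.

Only C3 changed, to 0b0011. In CTR, a change in C_i flips the same bit in P_i only; the keystream is unaffected. Decrypting the received ciphertext:
P1: T = 0b1000, S = E(K, T) = 0b0001; 0b0010 ⊕ 0b0001 = 0b0011.
P2: T = 0b1001, S = E(K, T) = 0b0010; 0b1101 ⊕ 0b0010 = 0b1111.
P3: T = 0b1010, S = E(K, T) = 0b0011; 0b0011 ⊕ 0b0011 = 0b0000.
Blocks that differ from the original plaintext: P3.

P1 = 0b0011, P2 = 0b1111, P3 = 0b0000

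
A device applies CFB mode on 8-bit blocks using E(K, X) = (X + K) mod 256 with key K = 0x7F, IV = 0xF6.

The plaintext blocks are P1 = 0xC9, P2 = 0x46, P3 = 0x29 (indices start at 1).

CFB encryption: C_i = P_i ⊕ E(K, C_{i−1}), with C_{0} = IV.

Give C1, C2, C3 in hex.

C1 = 0xBC, C2 = 0x7D, C3 = 0xD5

C1: E(K, 0xF6) = 0x75; 0xC9 ⊕ 0x75 = 0xBC.
C2: E(K, 0xBC) = 0x3B; 0x46 ⊕ 0x3B = 0x7D.
C3: E(K, 0x7D) = 0xFC; 0x29 ⊕ 0xFC = 0xD5.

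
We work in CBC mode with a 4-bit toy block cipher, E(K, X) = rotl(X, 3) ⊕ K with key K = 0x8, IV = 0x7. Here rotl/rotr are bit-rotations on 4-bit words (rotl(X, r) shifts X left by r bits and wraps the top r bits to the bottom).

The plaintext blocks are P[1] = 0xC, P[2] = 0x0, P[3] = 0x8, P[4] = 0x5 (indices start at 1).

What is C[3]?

CBC encryption: C_i = E(K, P_i ⊕ C_{i−1}), with C_{0} = IV.
C[1]: P[1] ⊕ 0x7 = 0xB; E(K, 0xB) = 0x5.
C[2]: P[2] ⊕ 0x5 = 0x5; E(K, 0x5) = 0x2.
C[3]: P[3] ⊕ 0x2 = 0xA; E(K, 0xA) = 0xD.

C[3] = 0xD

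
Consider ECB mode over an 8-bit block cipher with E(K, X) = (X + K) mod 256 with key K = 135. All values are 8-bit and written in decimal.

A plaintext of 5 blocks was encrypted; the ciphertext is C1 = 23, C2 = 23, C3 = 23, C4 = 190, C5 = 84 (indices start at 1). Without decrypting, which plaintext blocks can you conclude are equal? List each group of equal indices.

P1 = P2 = P3

ECB encrypts each block independently with the same key, so equal ciphertext blocks imply equal plaintext blocks.
C1 = C2 = C3 = 23, so P1 = P2 = P3.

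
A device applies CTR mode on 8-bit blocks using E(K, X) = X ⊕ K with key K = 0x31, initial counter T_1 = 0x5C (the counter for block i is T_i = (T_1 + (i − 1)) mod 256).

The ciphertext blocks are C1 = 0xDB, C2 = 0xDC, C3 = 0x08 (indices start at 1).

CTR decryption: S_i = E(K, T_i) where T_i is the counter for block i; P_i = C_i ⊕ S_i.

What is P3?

P3 = 0x67

P3: T = 0x5E, S = E(K, T) = 0x6F; 0x08 ⊕ 0x6F = 0x67.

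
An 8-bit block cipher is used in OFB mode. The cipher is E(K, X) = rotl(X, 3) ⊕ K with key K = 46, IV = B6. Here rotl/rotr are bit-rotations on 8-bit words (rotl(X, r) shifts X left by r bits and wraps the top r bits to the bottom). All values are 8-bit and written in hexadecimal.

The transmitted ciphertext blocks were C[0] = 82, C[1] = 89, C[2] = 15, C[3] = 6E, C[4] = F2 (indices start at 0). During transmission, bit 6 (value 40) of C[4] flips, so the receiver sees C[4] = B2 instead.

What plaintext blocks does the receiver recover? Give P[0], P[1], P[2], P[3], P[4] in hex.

OFB decryption: S_i = E(K, S_{i−1}) with S_{−1} = IV; P_i = C_i ⊕ S_i.
Only C[4] changed, to B2. In OFB, a change in C_i flips the same bit in P_i only; the keystream is unaffected. Decrypting the received ciphertext:
P[0]: S = E(K, B6) = F3; 82 ⊕ F3 = 71.
P[1]: S = E(K, F3) = D9; 89 ⊕ D9 = 50.
P[2]: S = E(K, D9) = 88; 15 ⊕ 88 = 9D.
P[3]: S = E(K, 88) = 02; 6E ⊕ 02 = 6C.
P[4]: S = E(K, 02) = 56; B2 ⊕ 56 = E4.
Blocks that differ from the original plaintext: P[4].

P[0] = 71, P[1] = 50, P[2] = 9D, P[3] = 6C, P[4] = E4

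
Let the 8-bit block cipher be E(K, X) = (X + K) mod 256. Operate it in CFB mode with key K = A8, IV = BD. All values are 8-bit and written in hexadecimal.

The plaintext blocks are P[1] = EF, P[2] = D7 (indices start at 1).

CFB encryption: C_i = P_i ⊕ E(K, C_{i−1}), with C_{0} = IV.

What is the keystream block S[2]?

32

C[1]: E(K, BD) = 65; EF ⊕ 65 = 8A.
C[2]: E(K, 8A) = 32; D7 ⊕ 32 = E5.
So S[2] = 32.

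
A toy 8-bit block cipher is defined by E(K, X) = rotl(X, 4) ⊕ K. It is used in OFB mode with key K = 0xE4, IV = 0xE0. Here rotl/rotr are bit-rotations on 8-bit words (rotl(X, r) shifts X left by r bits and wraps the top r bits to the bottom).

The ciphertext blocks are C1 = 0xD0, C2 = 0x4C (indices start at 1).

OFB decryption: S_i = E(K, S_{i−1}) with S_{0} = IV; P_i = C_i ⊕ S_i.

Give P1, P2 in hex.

P1: S = E(K, 0xE0) = 0xEA; 0xD0 ⊕ 0xEA = 0x3A.
P2: S = E(K, 0xEA) = 0x4A; 0x4C ⊕ 0x4A = 0x06.

P1 = 0x3A, P2 = 0x06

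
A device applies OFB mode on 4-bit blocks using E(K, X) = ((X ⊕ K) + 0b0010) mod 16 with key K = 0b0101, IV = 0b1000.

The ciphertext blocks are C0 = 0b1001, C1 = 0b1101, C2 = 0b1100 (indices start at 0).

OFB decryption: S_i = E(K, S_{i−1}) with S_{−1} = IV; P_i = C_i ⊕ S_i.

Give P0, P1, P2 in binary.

P0 = 0b0110, P1 = 0b0001, P2 = 0b0111

P0: S = E(K, 0b1000) = 0b1111; 0b1001 ⊕ 0b1111 = 0b0110.
P1: S = E(K, 0b1111) = 0b1100; 0b1101 ⊕ 0b1100 = 0b0001.
P2: S = E(K, 0b1100) = 0b1011; 0b1100 ⊕ 0b1011 = 0b0111.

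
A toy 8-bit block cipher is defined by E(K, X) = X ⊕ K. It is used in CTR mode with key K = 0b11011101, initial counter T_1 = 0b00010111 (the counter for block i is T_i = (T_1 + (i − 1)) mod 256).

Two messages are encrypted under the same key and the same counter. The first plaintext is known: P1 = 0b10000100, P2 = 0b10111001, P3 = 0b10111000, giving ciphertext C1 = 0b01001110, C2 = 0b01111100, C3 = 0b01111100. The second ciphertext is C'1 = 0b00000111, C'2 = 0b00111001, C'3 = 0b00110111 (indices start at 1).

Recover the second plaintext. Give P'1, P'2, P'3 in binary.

P'1 = 0b11001101, P'2 = 0b11111100, P'3 = 0b11110011

In CTR with a reused counter, both messages share the same keystream S_i, so C_i ⊕ C'_i = P_i ⊕ P'_i and thus P'_i = P_i ⊕ C_i ⊕ C'_i.
P'1: 0b10000100 ⊕ 0b01001110 ⊕ 0b00000111 = 0b11001101.
P'2: 0b10111001 ⊕ 0b01111100 ⊕ 0b00111001 = 0b11111100.
P'3: 0b10111000 ⊕ 0b01111100 ⊕ 0b00110111 = 0b11110011.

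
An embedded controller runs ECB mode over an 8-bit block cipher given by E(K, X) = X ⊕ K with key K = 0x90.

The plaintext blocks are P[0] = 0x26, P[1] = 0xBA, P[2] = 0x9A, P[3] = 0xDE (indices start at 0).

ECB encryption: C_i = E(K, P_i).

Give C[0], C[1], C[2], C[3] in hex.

C[0] = 0xB6, C[1] = 0x2A, C[2] = 0x0A, C[3] = 0x4E

C[0]: E(K, 0x26) = 0xB6.
C[1]: E(K, 0xBA) = 0x2A.
C[2]: E(K, 0x9A) = 0x0A.
C[3]: E(K, 0xDE) = 0x4E.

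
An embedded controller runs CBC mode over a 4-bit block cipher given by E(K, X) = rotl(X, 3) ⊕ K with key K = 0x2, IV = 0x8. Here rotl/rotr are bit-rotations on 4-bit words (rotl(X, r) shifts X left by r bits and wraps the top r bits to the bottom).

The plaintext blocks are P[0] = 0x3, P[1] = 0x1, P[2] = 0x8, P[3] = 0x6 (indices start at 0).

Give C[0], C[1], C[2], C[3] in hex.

C[0] = 0xF, C[1] = 0x5, C[2] = 0xC, C[3] = 0x7

CBC encryption: C_i = E(K, P_i ⊕ C_{i−1}), with C_{−1} = IV.
C[0]: P[0] ⊕ 0x8 = 0xB; E(K, 0xB) = 0xF.
C[1]: P[1] ⊕ 0xF = 0xE; E(K, 0xE) = 0x5.
C[2]: P[2] ⊕ 0x5 = 0xD; E(K, 0xD) = 0xC.
C[3]: P[3] ⊕ 0xC = 0xA; E(K, 0xA) = 0x7.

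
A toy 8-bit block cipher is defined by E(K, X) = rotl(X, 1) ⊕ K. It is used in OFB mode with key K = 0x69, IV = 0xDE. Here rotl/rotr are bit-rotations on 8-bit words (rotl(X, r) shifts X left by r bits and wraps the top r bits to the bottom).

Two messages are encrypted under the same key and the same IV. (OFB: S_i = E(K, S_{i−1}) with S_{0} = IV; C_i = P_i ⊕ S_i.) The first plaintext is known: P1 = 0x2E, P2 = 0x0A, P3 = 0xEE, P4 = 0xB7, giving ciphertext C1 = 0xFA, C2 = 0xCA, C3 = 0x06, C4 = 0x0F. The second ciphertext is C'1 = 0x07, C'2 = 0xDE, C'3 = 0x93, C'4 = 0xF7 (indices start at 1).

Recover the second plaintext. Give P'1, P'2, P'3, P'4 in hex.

In OFB with a reused IV, both messages share the same keystream S_i, so C_i ⊕ C'_i = P_i ⊕ P'_i and thus P'_i = P_i ⊕ C_i ⊕ C'_i.
P'1: 0x2E ⊕ 0xFA ⊕ 0x07 = 0xD3.
P'2: 0x0A ⊕ 0xCA ⊕ 0xDE = 0x1E.
P'3: 0xEE ⊕ 0x06 ⊕ 0x93 = 0x7B.
P'4: 0xB7 ⊕ 0x0F ⊕ 0xF7 = 0x4F.

P'1 = 0xD3, P'2 = 0x1E, P'3 = 0x7B, P'4 = 0x4F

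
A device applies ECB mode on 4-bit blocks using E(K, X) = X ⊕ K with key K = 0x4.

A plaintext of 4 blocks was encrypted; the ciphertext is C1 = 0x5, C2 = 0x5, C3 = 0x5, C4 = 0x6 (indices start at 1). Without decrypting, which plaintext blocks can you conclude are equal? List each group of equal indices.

P1 = P2 = P3

ECB encrypts each block independently with the same key, so equal ciphertext blocks imply equal plaintext blocks.
C1 = C2 = C3 = 0x5, so P1 = P2 = P3.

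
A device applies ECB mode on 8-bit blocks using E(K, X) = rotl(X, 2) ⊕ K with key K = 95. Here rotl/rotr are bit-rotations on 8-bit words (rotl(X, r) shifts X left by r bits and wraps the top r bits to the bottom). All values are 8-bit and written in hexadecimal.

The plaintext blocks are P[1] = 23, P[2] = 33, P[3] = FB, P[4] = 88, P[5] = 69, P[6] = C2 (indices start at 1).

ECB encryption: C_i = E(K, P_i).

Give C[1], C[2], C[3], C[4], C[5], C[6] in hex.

C[1] = 19, C[2] = 59, C[3] = 7A, C[4] = B7, C[5] = 30, C[6] = 9E

C[1]: E(K, 23) = 19.
C[2]: E(K, 33) = 59.
C[3]: E(K, FB) = 7A.
C[4]: E(K, 88) = B7.
C[5]: E(K, 69) = 30.
C[6]: E(K, C2) = 9E.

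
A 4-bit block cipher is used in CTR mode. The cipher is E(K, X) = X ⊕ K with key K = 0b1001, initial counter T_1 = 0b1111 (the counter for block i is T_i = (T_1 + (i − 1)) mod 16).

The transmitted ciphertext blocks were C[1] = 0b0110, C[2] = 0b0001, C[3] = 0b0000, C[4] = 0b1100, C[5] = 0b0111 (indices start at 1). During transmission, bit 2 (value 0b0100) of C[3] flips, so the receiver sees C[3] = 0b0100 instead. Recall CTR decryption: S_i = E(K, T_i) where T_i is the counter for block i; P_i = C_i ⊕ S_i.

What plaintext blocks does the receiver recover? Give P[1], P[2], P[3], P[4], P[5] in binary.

Only C[3] changed, to 0b0100. In CTR, a change in C_i flips the same bit in P_i only; the keystream is unaffected. Decrypting the received ciphertext:
P[1]: T = 0b1111, S = E(K, T) = 0b0110; 0b0110 ⊕ 0b0110 = 0b0000.
P[2]: T = 0b0000, S = E(K, T) = 0b1001; 0b0001 ⊕ 0b1001 = 0b1000.
P[3]: T = 0b0001, S = E(K, T) = 0b1000; 0b0100 ⊕ 0b1000 = 0b1100.
P[4]: T = 0b0010, S = E(K, T) = 0b1011; 0b1100 ⊕ 0b1011 = 0b0111.
P[5]: T = 0b0011, S = E(K, T) = 0b1010; 0b0111 ⊕ 0b1010 = 0b1101.
Blocks that differ from the original plaintext: P[3].

P[1] = 0b0000, P[2] = 0b1000, P[3] = 0b1100, P[4] = 0b0111, P[5] = 0b1101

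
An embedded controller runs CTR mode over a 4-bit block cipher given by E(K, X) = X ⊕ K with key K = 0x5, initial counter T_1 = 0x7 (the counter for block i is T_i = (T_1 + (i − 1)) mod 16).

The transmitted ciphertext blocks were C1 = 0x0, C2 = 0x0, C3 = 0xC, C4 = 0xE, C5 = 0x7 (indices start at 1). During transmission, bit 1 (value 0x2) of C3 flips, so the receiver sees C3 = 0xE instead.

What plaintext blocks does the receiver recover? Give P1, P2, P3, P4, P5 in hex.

CTR decryption: S_i = E(K, T_i) where T_i is the counter for block i; P_i = C_i ⊕ S_i.
Only C3 changed, to 0xE. In CTR, a change in C_i flips the same bit in P_i only; the keystream is unaffected. Decrypting the received ciphertext:
P1: T = 0x7, S = E(K, T) = 0x2; 0x0 ⊕ 0x2 = 0x2.
P2: T = 0x8, S = E(K, T) = 0xD; 0x0 ⊕ 0xD = 0xD.
P3: T = 0x9, S = E(K, T) = 0xC; 0xE ⊕ 0xC = 0x2.
P4: T = 0xA, S = E(K, T) = 0xF; 0xE ⊕ 0xF = 0x1.
P5: T = 0xB, S = E(K, T) = 0xE; 0x7 ⊕ 0xE = 0x9.
Blocks that differ from the original plaintext: P3.

P1 = 0x2, P2 = 0xD, P3 = 0x2, P4 = 0x1, P5 = 0x9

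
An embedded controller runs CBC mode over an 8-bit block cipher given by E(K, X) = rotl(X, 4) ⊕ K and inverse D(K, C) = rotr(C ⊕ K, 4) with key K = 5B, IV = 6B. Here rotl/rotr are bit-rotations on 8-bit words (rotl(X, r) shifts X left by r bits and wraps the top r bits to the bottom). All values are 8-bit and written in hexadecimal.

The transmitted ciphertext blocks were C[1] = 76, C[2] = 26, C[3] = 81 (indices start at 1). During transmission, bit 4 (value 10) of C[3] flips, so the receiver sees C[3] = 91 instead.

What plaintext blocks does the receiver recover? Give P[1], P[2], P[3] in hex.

P[1] = B9, P[2] = A1, P[3] = 8A

CBC decryption: P_i = D(K, C_i) ⊕ C_{i−1}, with C_{0} = IV.
Only C[3] changed, to 91. In CBC, a change in C_i garbles P_i and flips the same bit in P_{i+1}. Decrypting the received ciphertext:
P[1]: D(K, 76) = D2; D2 ⊕ 6B = B9.
P[2]: D(K, 26) = D7; D7 ⊕ 76 = A1.
P[3]: D(K, 91) = AC; AC ⊕ 26 = 8A.
Blocks that differ from the original plaintext: P[3].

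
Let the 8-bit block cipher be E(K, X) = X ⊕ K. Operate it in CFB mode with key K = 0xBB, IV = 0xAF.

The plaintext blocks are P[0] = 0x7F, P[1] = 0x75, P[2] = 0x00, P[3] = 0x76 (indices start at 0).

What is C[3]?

C[3] = 0xD3

CFB encryption: C_i = P_i ⊕ E(K, C_{i−1}), with C_{−1} = IV.
C[0]: E(K, 0xAF) = 0x14; 0x7F ⊕ 0x14 = 0x6B.
C[1]: E(K, 0x6B) = 0xD0; 0x75 ⊕ 0xD0 = 0xA5.
C[2]: E(K, 0xA5) = 0x1E; 0x00 ⊕ 0x1E = 0x1E.
C[3]: E(K, 0x1E) = 0xA5; 0x76 ⊕ 0xA5 = 0xD3.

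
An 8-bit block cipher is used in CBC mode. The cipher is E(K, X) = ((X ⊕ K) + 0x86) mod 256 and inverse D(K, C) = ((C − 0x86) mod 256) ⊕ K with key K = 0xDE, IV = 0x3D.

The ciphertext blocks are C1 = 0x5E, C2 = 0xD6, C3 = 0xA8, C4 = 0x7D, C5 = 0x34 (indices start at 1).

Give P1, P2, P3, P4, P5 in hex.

P1 = 0x3B, P2 = 0xD0, P3 = 0x2A, P4 = 0x81, P5 = 0x0D

CBC decryption: P_i = D(K, C_i) ⊕ C_{i−1}, with C_{0} = IV.
P1: D(K, 0x5E) = 0x06; 0x06 ⊕ 0x3D = 0x3B.
P2: D(K, 0xD6) = 0x8E; 0x8E ⊕ 0x5E = 0xD0.
P3: D(K, 0xA8) = 0xFC; 0xFC ⊕ 0xD6 = 0x2A.
P4: D(K, 0x7D) = 0x29; 0x29 ⊕ 0xA8 = 0x81.
P5: D(K, 0x34) = 0x70; 0x70 ⊕ 0x7D = 0x0D.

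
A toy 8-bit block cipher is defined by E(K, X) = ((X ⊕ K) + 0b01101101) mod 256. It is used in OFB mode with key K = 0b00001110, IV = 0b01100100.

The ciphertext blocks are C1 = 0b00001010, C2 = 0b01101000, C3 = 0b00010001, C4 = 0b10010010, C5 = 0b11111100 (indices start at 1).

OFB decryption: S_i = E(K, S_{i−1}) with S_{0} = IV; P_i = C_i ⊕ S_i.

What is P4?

P4 = 0b10111010

P1: S = E(K, 0b01100100) = 0b11010111; 0b00001010 ⊕ 0b11010111 = 0b11011101.
P2: S = E(K, 0b11010111) = 0b01000110; 0b01101000 ⊕ 0b01000110 = 0b00101110.
P3: S = E(K, 0b01000110) = 0b10110101; 0b00010001 ⊕ 0b10110101 = 0b10100100.
P4: S = E(K, 0b10110101) = 0b00101000; 0b10010010 ⊕ 0b00101000 = 0b10111010.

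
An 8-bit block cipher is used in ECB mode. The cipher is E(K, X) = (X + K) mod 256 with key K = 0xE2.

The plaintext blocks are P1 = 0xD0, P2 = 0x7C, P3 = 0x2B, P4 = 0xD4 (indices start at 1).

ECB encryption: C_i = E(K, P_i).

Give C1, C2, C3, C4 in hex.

C1: E(K, 0xD0) = 0xB2.
C2: E(K, 0x7C) = 0x5E.
C3: E(K, 0x2B) = 0x0D.
C4: E(K, 0xD4) = 0xB6.

C1 = 0xB2, C2 = 0x5E, C3 = 0x0D, C4 = 0xB6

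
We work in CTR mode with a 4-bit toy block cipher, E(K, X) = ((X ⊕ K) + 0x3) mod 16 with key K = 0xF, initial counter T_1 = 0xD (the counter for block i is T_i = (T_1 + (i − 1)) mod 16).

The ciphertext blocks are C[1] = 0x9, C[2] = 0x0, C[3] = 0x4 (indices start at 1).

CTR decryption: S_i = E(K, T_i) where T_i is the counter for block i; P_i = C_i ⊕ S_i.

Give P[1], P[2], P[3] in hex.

P[1]: T = 0xD, S = E(K, T) = 0x5; 0x9 ⊕ 0x5 = 0xC.
P[2]: T = 0xE, S = E(K, T) = 0x4; 0x0 ⊕ 0x4 = 0x4.
P[3]: T = 0xF, S = E(K, T) = 0x3; 0x4 ⊕ 0x3 = 0x7.

P[1] = 0xC, P[2] = 0x4, P[3] = 0x7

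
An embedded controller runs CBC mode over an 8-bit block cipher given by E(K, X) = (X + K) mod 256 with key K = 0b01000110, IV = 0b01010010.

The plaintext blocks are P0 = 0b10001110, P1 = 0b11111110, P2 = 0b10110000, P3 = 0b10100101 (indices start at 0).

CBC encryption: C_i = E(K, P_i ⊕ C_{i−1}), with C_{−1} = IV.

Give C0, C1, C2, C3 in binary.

C0: P0 ⊕ 0b01010010 = 0b11011100; E(K, 0b11011100) = 0b00100010.
C1: P1 ⊕ 0b00100010 = 0b11011100; E(K, 0b11011100) = 0b00100010.
C2: P2 ⊕ 0b00100010 = 0b10010010; E(K, 0b10010010) = 0b11011000.
C3: P3 ⊕ 0b11011000 = 0b01111101; E(K, 0b01111101) = 0b11000011.

C0 = 0b00100010, C1 = 0b00100010, C2 = 0b11011000, C3 = 0b11000011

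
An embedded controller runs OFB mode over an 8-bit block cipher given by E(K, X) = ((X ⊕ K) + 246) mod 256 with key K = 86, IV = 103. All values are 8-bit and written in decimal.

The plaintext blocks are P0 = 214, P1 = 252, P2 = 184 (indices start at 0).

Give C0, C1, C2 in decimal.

OFB encryption: S_i = E(K, S_{i−1}) with S_{−1} = IV; C_i = P_i ⊕ S_i.
C0: S = E(K, 103) = 39; 214 ⊕ 39 = 241.
C1: S = E(K, 39) = 103; 252 ⊕ 103 = 155.
C2: S = E(K, 103) = 39; 184 ⊕ 39 = 159.

C0 = 241, C1 = 155, C2 = 159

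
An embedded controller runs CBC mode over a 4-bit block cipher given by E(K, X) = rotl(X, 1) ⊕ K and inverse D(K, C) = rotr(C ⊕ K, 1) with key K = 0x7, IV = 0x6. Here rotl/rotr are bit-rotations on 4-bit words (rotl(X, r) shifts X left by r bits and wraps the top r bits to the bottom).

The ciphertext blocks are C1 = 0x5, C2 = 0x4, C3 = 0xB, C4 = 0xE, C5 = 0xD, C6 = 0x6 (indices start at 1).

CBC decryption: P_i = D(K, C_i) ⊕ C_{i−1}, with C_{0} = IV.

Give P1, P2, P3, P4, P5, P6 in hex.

P1 = 0x7, P2 = 0xC, P3 = 0x2, P4 = 0x7, P5 = 0xB, P6 = 0x5

P1: D(K, 0x5) = 0x1; 0x1 ⊕ 0x6 = 0x7.
P2: D(K, 0x4) = 0x9; 0x9 ⊕ 0x5 = 0xC.
P3: D(K, 0xB) = 0x6; 0x6 ⊕ 0x4 = 0x2.
P4: D(K, 0xE) = 0xC; 0xC ⊕ 0xB = 0x7.
P5: D(K, 0xD) = 0x5; 0x5 ⊕ 0xE = 0xB.
P6: D(K, 0x6) = 0x8; 0x8 ⊕ 0xD = 0x5.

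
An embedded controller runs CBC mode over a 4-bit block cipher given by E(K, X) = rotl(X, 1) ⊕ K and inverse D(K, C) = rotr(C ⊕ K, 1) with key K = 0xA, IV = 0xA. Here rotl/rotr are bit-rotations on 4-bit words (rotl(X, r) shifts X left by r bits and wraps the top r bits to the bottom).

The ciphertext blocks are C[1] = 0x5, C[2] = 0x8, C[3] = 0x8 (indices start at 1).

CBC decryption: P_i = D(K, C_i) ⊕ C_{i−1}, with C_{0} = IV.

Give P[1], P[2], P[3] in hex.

P[1] = 0x5, P[2] = 0x4, P[3] = 0x9

P[1]: D(K, 0x5) = 0xF; 0xF ⊕ 0xA = 0x5.
P[2]: D(K, 0x8) = 0x1; 0x1 ⊕ 0x5 = 0x4.
P[3]: D(K, 0x8) = 0x1; 0x1 ⊕ 0x8 = 0x9.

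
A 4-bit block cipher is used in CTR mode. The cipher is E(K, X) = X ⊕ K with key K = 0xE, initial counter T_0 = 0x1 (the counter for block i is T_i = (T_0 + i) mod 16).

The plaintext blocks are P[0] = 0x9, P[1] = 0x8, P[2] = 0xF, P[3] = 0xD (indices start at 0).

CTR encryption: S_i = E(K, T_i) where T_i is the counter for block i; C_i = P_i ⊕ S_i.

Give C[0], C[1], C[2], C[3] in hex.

C[0] = 0x6, C[1] = 0x4, C[2] = 0x2, C[3] = 0x7

C[0]: T = 0x1, S = E(K, T) = 0xF; 0x9 ⊕ 0xF = 0x6.
C[1]: T = 0x2, S = E(K, T) = 0xC; 0x8 ⊕ 0xC = 0x4.
C[2]: T = 0x3, S = E(K, T) = 0xD; 0xF ⊕ 0xD = 0x2.
C[3]: T = 0x4, S = E(K, T) = 0xA; 0xD ⊕ 0xA = 0x7.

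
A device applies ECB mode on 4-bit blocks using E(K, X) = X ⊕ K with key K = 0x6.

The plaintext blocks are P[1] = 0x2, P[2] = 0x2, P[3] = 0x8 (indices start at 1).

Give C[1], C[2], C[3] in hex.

C[1] = 0x4, C[2] = 0x4, C[3] = 0xE

ECB encryption: C_i = E(K, P_i).
C[1]: E(K, 0x2) = 0x4.
C[2]: E(K, 0x2) = 0x4.
C[3]: E(K, 0x8) = 0xE.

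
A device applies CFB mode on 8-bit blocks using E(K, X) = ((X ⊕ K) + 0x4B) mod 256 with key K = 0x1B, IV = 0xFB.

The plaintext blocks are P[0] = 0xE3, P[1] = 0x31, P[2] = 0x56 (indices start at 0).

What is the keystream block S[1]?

CFB encryption: C_i = P_i ⊕ E(K, C_{i−1}), with C_{−1} = IV.
C[0]: E(K, 0xFB) = 0x2B; 0xE3 ⊕ 0x2B = 0xC8.
C[1]: E(K, 0xC8) = 0x1E; 0x31 ⊕ 0x1E = 0x2F.
So S[1] = 0x1E.

0x1E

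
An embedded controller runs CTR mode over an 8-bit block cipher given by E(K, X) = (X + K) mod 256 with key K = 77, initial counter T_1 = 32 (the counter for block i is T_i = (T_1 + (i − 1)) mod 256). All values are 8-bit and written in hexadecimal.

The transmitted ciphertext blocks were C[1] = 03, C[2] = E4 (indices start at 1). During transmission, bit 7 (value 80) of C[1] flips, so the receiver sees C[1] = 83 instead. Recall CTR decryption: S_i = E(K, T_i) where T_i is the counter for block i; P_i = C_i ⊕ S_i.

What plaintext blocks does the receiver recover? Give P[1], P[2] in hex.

Only C[1] changed, to 83. In CTR, a change in C_i flips the same bit in P_i only; the keystream is unaffected. Decrypting the received ciphertext:
P[1]: T = 32, S = E(K, T) = A9; 83 ⊕ A9 = 2A.
P[2]: T = 33, S = E(K, T) = AA; E4 ⊕ AA = 4E.
Blocks that differ from the original plaintext: P[1].

P[1] = 2A, P[2] = 4E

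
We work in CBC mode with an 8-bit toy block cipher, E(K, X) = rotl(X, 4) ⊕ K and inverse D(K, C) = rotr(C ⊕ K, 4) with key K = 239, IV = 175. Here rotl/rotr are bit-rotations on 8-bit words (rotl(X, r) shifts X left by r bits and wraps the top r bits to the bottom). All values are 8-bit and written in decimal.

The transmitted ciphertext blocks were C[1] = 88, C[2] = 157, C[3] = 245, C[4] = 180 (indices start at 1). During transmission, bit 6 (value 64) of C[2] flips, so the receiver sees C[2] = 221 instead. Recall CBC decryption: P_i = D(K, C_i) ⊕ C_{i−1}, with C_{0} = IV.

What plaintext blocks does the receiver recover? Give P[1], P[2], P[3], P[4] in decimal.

Only C[2] changed, to 221. In CBC, a change in C_i garbles P_i and flips the same bit in P_{i+1}. Decrypting the received ciphertext:
P[1]: D(K, 88) = 123; 123 ⊕ 175 = 212.
P[2]: D(K, 221) = 35; 35 ⊕ 88 = 123.
P[3]: D(K, 245) = 161; 161 ⊕ 221 = 124.
P[4]: D(K, 180) = 181; 181 ⊕ 245 = 64.
Blocks that differ from the original plaintext: P[2], P[3].

P[1] = 212, P[2] = 123, P[3] = 124, P[4] = 64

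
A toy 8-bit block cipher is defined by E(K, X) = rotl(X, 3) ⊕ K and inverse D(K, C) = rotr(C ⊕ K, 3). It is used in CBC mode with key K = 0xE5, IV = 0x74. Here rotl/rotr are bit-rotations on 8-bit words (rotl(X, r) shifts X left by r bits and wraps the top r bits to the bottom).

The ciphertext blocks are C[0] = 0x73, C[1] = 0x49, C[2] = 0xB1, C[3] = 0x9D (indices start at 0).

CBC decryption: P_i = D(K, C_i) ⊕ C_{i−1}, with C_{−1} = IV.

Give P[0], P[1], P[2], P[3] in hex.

P[0] = 0xA6, P[1] = 0xE6, P[2] = 0xC3, P[3] = 0xBE

P[0]: D(K, 0x73) = 0xD2; 0xD2 ⊕ 0x74 = 0xA6.
P[1]: D(K, 0x49) = 0x95; 0x95 ⊕ 0x73 = 0xE6.
P[2]: D(K, 0xB1) = 0x8A; 0x8A ⊕ 0x49 = 0xC3.
P[3]: D(K, 0x9D) = 0x0F; 0x0F ⊕ 0xB1 = 0xBE.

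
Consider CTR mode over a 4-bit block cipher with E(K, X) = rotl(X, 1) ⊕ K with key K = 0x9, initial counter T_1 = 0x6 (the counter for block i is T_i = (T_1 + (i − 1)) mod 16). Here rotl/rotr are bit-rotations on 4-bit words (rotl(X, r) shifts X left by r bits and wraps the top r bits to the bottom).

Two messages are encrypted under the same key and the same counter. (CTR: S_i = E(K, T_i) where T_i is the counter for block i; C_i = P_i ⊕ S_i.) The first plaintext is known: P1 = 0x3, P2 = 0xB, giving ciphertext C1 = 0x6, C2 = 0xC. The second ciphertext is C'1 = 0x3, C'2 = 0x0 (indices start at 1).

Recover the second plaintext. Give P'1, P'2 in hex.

In CTR with a reused counter, both messages share the same keystream S_i, so C_i ⊕ C'_i = P_i ⊕ P'_i and thus P'_i = P_i ⊕ C_i ⊕ C'_i.
P'1: 0x3 ⊕ 0x6 ⊕ 0x3 = 0x6.
P'2: 0xB ⊕ 0xC ⊕ 0x0 = 0x7.

P'1 = 0x6, P'2 = 0x7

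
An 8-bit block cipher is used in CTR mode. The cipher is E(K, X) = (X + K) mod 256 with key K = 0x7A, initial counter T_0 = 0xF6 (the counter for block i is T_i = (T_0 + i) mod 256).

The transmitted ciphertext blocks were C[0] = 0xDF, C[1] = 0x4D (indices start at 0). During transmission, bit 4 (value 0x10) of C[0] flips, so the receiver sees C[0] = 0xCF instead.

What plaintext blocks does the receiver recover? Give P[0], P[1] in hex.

P[0] = 0xBF, P[1] = 0x3C

CTR decryption: S_i = E(K, T_i) where T_i is the counter for block i; P_i = C_i ⊕ S_i.
Only C[0] changed, to 0xCF. In CTR, a change in C_i flips the same bit in P_i only; the keystream is unaffected. Decrypting the received ciphertext:
P[0]: T = 0xF6, S = E(K, T) = 0x70; 0xCF ⊕ 0x70 = 0xBF.
P[1]: T = 0xF7, S = E(K, T) = 0x71; 0x4D ⊕ 0x71 = 0x3C.
Blocks that differ from the original plaintext: P[0].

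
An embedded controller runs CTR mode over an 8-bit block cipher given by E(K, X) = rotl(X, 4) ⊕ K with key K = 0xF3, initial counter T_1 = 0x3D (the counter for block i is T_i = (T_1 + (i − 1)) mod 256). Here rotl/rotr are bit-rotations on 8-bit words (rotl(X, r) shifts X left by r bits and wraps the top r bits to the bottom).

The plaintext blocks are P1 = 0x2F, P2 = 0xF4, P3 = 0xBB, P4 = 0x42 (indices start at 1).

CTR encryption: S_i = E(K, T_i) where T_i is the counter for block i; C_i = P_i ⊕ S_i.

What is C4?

C1: T = 0x3D, S = E(K, T) = 0x20; 0x2F ⊕ 0x20 = 0x0F.
C2: T = 0x3E, S = E(K, T) = 0x10; 0xF4 ⊕ 0x10 = 0xE4.
C3: T = 0x3F, S = E(K, T) = 0x00; 0xBB ⊕ 0x00 = 0xBB.
C4: T = 0x40, S = E(K, T) = 0xF7; 0x42 ⊕ 0xF7 = 0xB5.

C4 = 0xB5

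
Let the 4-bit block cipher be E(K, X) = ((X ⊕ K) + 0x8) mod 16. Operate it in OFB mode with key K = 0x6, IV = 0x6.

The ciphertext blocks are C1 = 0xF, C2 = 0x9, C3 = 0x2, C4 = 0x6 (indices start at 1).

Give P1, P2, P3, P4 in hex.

P1 = 0x7, P2 = 0xF, P3 = 0xA, P4 = 0x0

OFB decryption: S_i = E(K, S_{i−1}) with S_{0} = IV; P_i = C_i ⊕ S_i.
P1: S = E(K, 0x6) = 0x8; 0xF ⊕ 0x8 = 0x7.
P2: S = E(K, 0x8) = 0x6; 0x9 ⊕ 0x6 = 0xF.
P3: S = E(K, 0x6) = 0x8; 0x2 ⊕ 0x8 = 0xA.
P4: S = E(K, 0x8) = 0x6; 0x6 ⊕ 0x6 = 0x0.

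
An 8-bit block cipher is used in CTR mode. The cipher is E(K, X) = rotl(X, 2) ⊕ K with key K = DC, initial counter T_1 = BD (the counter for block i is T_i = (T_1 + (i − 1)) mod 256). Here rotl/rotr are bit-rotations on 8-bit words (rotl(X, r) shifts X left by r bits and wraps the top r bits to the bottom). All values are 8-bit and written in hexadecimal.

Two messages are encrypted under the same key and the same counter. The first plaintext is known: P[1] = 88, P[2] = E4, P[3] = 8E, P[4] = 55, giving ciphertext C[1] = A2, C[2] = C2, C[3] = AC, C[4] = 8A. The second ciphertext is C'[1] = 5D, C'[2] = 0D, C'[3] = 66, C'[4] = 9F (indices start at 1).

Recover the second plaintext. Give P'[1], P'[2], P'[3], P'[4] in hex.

In CTR with a reused counter, both messages share the same keystream S_i, so C_i ⊕ C'_i = P_i ⊕ P'_i and thus P'_i = P_i ⊕ C_i ⊕ C'_i.
P'[1]: 88 ⊕ A2 ⊕ 5D = 77.
P'[2]: E4 ⊕ C2 ⊕ 0D = 2B.
P'[3]: 8E ⊕ AC ⊕ 66 = 44.
P'[4]: 55 ⊕ 8A ⊕ 9F = 40.

P'[1] = 77, P'[2] = 2B, P'[3] = 44, P'[4] = 40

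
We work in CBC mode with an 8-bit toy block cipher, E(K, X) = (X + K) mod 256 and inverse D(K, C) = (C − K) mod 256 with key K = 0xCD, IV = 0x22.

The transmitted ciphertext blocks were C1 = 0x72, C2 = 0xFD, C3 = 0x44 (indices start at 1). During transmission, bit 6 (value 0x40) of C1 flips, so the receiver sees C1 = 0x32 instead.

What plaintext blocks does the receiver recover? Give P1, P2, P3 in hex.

P1 = 0x47, P2 = 0x02, P3 = 0x8A

CBC decryption: P_i = D(K, C_i) ⊕ C_{i−1}, with C_{0} = IV.
Only C1 changed, to 0x32. In CBC, a change in C_i garbles P_i and flips the same bit in P_{i+1}. Decrypting the received ciphertext:
P1: D(K, 0x32) = 0x65; 0x65 ⊕ 0x22 = 0x47.
P2: D(K, 0xFD) = 0x30; 0x30 ⊕ 0x32 = 0x02.
P3: D(K, 0x44) = 0x77; 0x77 ⊕ 0xFD = 0x8A.
Blocks that differ from the original plaintext: P1, P2.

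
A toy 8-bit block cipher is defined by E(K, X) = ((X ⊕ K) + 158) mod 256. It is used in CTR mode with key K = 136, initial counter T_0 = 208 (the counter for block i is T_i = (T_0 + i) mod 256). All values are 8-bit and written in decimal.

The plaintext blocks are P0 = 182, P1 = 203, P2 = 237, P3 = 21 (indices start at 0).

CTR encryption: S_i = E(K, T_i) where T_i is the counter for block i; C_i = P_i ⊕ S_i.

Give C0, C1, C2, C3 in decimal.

C0 = 64, C1 = 60, C2 = 21, C3 = 236

C0: T = 208, S = E(K, T) = 246; 182 ⊕ 246 = 64.
C1: T = 209, S = E(K, T) = 247; 203 ⊕ 247 = 60.
C2: T = 210, S = E(K, T) = 248; 237 ⊕ 248 = 21.
C3: T = 211, S = E(K, T) = 249; 21 ⊕ 249 = 236.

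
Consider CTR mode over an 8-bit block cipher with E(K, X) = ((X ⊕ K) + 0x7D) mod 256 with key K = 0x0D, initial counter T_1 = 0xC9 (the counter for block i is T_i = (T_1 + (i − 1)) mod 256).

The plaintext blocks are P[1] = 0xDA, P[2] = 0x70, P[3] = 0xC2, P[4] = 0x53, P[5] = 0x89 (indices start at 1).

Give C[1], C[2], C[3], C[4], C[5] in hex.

C[1] = 0x9B, C[2] = 0x34, C[3] = 0x81, C[4] = 0x6D, C[5] = 0xB4

CTR encryption: S_i = E(K, T_i) where T_i is the counter for block i; C_i = P_i ⊕ S_i.
C[1]: T = 0xC9, S = E(K, T) = 0x41; 0xDA ⊕ 0x41 = 0x9B.
C[2]: T = 0xCA, S = E(K, T) = 0x44; 0x70 ⊕ 0x44 = 0x34.
C[3]: T = 0xCB, S = E(K, T) = 0x43; 0xC2 ⊕ 0x43 = 0x81.
C[4]: T = 0xCC, S = E(K, T) = 0x3E; 0x53 ⊕ 0x3E = 0x6D.
C[5]: T = 0xCD, S = E(K, T) = 0x3D; 0x89 ⊕ 0x3D = 0xB4.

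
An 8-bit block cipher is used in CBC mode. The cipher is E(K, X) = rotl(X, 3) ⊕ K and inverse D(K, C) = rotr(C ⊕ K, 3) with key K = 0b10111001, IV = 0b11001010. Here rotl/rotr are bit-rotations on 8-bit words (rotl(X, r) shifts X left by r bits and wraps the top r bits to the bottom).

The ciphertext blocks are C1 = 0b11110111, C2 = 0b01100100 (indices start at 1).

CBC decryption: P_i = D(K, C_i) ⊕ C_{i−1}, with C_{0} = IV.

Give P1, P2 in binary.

P1: D(K, 0b11110111) = 0b11001001; 0b11001001 ⊕ 0b11001010 = 0b00000011.
P2: D(K, 0b01100100) = 0b10111011; 0b10111011 ⊕ 0b11110111 = 0b01001100.

P1 = 0b00000011, P2 = 0b01001100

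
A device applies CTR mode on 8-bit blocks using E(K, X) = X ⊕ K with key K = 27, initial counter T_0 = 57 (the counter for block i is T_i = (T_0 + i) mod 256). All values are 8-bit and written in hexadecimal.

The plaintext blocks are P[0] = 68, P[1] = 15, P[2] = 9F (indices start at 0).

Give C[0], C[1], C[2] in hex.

C[0] = 18, C[1] = 6A, C[2] = E1

CTR encryption: S_i = E(K, T_i) where T_i is the counter for block i; C_i = P_i ⊕ S_i.
C[0]: T = 57, S = E(K, T) = 70; 68 ⊕ 70 = 18.
C[1]: T = 58, S = E(K, T) = 7F; 15 ⊕ 7F = 6A.
C[2]: T = 59, S = E(K, T) = 7E; 9F ⊕ 7E = E1.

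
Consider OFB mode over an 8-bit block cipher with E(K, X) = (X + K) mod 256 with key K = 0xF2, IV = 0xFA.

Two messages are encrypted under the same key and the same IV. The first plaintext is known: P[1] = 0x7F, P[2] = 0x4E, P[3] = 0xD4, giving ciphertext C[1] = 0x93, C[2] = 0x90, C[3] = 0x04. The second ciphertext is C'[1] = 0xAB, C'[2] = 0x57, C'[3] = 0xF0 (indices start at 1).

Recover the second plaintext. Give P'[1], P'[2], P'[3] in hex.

P'[1] = 0x47, P'[2] = 0x89, P'[3] = 0x20

In OFB with a reused IV, both messages share the same keystream S_i, so C_i ⊕ C'_i = P_i ⊕ P'_i and thus P'_i = P_i ⊕ C_i ⊕ C'_i.
P'[1]: 0x7F ⊕ 0x93 ⊕ 0xAB = 0x47.
P'[2]: 0x4E ⊕ 0x90 ⊕ 0x57 = 0x89.
P'[3]: 0xD4 ⊕ 0x04 ⊕ 0xF0 = 0x20.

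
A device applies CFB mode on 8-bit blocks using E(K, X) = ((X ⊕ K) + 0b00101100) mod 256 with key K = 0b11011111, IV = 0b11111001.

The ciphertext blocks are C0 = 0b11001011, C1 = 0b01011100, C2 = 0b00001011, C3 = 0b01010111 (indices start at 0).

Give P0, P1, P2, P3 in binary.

CFB decryption: P_i = C_i ⊕ E(K, C_{i−1}), with C_{−1} = IV.
P0: E(K, 0b11111001) = 0b01010010; 0b11001011 ⊕ 0b01010010 = 0b10011001.
P1: E(K, 0b11001011) = 0b01000000; 0b01011100 ⊕ 0b01000000 = 0b00011100.
P2: E(K, 0b01011100) = 0b10101111; 0b00001011 ⊕ 0b10101111 = 0b10100100.
P3: E(K, 0b00001011) = 0b00000000; 0b01010111 ⊕ 0b00000000 = 0b01010111.

P0 = 0b10011001, P1 = 0b00011100, P2 = 0b10100100, P3 = 0b01010111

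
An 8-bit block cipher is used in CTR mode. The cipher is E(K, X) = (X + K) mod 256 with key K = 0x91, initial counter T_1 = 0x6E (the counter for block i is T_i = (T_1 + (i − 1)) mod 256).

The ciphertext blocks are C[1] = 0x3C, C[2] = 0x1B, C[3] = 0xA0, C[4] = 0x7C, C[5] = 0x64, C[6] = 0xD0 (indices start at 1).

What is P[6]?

P[6] = 0xD4

CTR decryption: S_i = E(K, T_i) where T_i is the counter for block i; P_i = C_i ⊕ S_i.
P[6]: T = 0x73, S = E(K, T) = 0x04; 0xD0 ⊕ 0x04 = 0xD4.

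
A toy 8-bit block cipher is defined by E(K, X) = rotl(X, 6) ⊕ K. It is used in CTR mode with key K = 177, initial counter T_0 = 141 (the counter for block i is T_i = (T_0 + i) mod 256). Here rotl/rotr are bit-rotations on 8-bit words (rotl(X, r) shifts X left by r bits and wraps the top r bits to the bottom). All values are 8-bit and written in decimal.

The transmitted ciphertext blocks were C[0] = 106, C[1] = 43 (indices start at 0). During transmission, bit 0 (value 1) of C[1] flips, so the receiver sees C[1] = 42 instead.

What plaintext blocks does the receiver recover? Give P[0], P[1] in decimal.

CTR decryption: S_i = E(K, T_i) where T_i is the counter for block i; P_i = C_i ⊕ S_i.
Only C[1] changed, to 42. In CTR, a change in C_i flips the same bit in P_i only; the keystream is unaffected. Decrypting the received ciphertext:
P[0]: T = 141, S = E(K, T) = 210; 106 ⊕ 210 = 184.
P[1]: T = 142, S = E(K, T) = 18; 42 ⊕ 18 = 56.
Blocks that differ from the original plaintext: P[1].

P[0] = 184, P[1] = 56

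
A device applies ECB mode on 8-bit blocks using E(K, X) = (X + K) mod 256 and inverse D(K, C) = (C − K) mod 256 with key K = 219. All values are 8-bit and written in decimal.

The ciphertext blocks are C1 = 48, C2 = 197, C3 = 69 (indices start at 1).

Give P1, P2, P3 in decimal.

ECB decryption: P_i = D(K, C_i).
P1: D(K, 48) = 85.
P2: D(K, 197) = 234.
P3: D(K, 69) = 106.

P1 = 85, P2 = 234, P3 = 106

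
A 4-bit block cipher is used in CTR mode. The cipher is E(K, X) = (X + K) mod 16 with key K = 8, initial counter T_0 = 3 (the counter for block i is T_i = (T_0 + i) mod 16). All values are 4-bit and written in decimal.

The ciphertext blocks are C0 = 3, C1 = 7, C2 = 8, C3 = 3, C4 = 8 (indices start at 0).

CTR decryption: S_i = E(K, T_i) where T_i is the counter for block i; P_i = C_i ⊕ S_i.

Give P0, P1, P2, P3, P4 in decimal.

P0: T = 3, S = E(K, T) = 11; 3 ⊕ 11 = 8.
P1: T = 4, S = E(K, T) = 12; 7 ⊕ 12 = 11.
P2: T = 5, S = E(K, T) = 13; 8 ⊕ 13 = 5.
P3: T = 6, S = E(K, T) = 14; 3 ⊕ 14 = 13.
P4: T = 7, S = E(K, T) = 15; 8 ⊕ 15 = 7.

P0 = 8, P1 = 11, P2 = 5, P3 = 13, P4 = 7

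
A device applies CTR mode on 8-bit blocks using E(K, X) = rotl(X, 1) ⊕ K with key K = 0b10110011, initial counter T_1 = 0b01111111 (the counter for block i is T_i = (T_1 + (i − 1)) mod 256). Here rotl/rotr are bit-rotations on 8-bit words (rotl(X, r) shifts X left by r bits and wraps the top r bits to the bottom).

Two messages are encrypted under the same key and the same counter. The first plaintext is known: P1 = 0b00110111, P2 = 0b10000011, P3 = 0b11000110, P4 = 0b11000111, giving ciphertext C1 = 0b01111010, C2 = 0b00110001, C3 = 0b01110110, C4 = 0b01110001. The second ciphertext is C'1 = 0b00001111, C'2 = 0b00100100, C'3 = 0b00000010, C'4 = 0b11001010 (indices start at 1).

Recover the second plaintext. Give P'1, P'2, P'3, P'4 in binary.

In CTR with a reused counter, both messages share the same keystream S_i, so C_i ⊕ C'_i = P_i ⊕ P'_i and thus P'_i = P_i ⊕ C_i ⊕ C'_i.
P'1: 0b00110111 ⊕ 0b01111010 ⊕ 0b00001111 = 0b01000010.
P'2: 0b10000011 ⊕ 0b00110001 ⊕ 0b00100100 = 0b10010110.
P'3: 0b11000110 ⊕ 0b01110110 ⊕ 0b00000010 = 0b10110010.
P'4: 0b11000111 ⊕ 0b01110001 ⊕ 0b11001010 = 0b01111100.

P'1 = 0b01000010, P'2 = 0b10010110, P'3 = 0b10110010, P'4 = 0b01111100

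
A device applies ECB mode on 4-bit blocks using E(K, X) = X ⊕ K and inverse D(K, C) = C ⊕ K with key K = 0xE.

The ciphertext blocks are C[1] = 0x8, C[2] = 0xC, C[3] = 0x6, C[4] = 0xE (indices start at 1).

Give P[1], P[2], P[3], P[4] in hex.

ECB decryption: P_i = D(K, C_i).
P[1]: D(K, 0x8) = 0x6.
P[2]: D(K, 0xC) = 0x2.
P[3]: D(K, 0x6) = 0x8.
P[4]: D(K, 0xE) = 0x0.

P[1] = 0x6, P[2] = 0x2, P[3] = 0x8, P[4] = 0x0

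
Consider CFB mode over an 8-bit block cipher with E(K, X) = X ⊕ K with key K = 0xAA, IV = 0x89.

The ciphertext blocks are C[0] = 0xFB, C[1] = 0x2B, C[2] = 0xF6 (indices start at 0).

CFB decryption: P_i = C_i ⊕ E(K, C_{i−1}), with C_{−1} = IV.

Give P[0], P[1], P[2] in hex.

P[0] = 0xD8, P[1] = 0x7A, P[2] = 0x77

P[0]: E(K, 0x89) = 0x23; 0xFB ⊕ 0x23 = 0xD8.
P[1]: E(K, 0xFB) = 0x51; 0x2B ⊕ 0x51 = 0x7A.
P[2]: E(K, 0x2B) = 0x81; 0xF6 ⊕ 0x81 = 0x77.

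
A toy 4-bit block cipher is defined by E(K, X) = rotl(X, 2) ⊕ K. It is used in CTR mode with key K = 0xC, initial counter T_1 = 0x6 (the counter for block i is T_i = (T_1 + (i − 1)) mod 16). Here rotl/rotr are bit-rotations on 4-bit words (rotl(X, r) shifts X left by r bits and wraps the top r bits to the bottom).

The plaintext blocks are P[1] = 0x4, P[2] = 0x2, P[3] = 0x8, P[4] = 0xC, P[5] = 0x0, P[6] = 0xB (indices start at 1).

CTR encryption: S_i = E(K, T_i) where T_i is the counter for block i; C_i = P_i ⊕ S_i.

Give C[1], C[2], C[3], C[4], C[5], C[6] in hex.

C[1]: T = 0x6, S = E(K, T) = 0x5; 0x4 ⊕ 0x5 = 0x1.
C[2]: T = 0x7, S = E(K, T) = 0x1; 0x2 ⊕ 0x1 = 0x3.
C[3]: T = 0x8, S = E(K, T) = 0xE; 0x8 ⊕ 0xE = 0x6.
C[4]: T = 0x9, S = E(K, T) = 0xA; 0xC ⊕ 0xA = 0x6.
C[5]: T = 0xA, S = E(K, T) = 0x6; 0x0 ⊕ 0x6 = 0x6.
C[6]: T = 0xB, S = E(K, T) = 0x2; 0xB ⊕ 0x2 = 0x9.

C[1] = 0x1, C[2] = 0x3, C[3] = 0x6, C[4] = 0x6, C[5] = 0x6, C[6] = 0x9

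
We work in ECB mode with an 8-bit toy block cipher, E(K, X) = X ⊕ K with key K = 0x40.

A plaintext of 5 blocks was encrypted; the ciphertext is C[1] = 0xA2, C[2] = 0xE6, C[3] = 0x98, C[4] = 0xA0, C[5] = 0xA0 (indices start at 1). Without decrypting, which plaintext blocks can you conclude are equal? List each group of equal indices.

ECB encrypts each block independently with the same key, so equal ciphertext blocks imply equal plaintext blocks.
C[4] = C[5] = 0xA0, so P[4] = P[5].

P[4] = P[5]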